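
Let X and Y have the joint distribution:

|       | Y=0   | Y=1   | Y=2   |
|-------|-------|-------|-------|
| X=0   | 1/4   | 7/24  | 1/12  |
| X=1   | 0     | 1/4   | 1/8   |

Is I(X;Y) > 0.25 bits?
Marginal P(X) (row sums):
  P(X=0) = 1/4 + 7/24 + 1/12 = 5/8
  P(X=1) = 0 + 1/4 + 1/8 = 3/8
Marginal P(Y) (column sums):
  P(Y=0) = 1/4 + 0 = 1/4
  P(Y=1) = 7/24 + 1/4 = 13/24
  P(Y=2) = 1/12 + 1/8 = 5/24

H(X) = -[(5/8)·log₂(5/8) + (3/8)·log₂(3/8)]
  = 0.4238 + 0.5306
  = 0.9544 bits
H(Y) = -[(1/4)·log₂(1/4) + (13/24)·log₂(13/24) + (5/24)·log₂(5/24)]
  = 0.5000 + 0.4791 + 0.4715
  = 1.4506 bits
H(X,Y) = -[(1/4)·log₂(1/4) + (7/24)·log₂(7/24) + (1/12)·log₂(1/12) + (1/4)·log₂(1/4) + (1/8)·log₂(1/8)]
  = 0.5000 + 0.5185 + 0.2987 + 0.5000 + 0.3750
  = 2.1922 bits

I(X;Y) = H(X) + H(Y) - H(X,Y)
  = 0.9544 + 1.4506 - 2.1922
  = 0.2128 bits

No. I(X;Y) = 0.2128 bits, which is ≤ 0.25 bits.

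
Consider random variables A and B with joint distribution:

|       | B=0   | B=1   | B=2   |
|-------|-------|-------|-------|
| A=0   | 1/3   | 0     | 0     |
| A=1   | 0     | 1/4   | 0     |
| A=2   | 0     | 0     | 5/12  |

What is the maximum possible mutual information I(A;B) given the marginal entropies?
The upper bound on mutual information is I(A;B) ≤ min(H(A), H(B)).

Marginal P(A) (row sums):
  P(A=0) = 1/3 + 0 + 0 = 1/3
  P(A=1) = 0 + 1/4 + 0 = 1/4
  P(A=2) = 0 + 0 + 5/12 = 5/12
Marginal P(B) (column sums):
  P(B=0) = 1/3 + 0 + 0 = 1/3
  P(B=1) = 0 + 1/4 + 0 = 1/4
  P(B=2) = 0 + 0 + 5/12 = 5/12

H(A) = -[(1/3)·log₂(1/3) + (1/4)·log₂(1/4) + (5/12)·log₂(5/12)]
  = 0.5283 + 0.5000 + 0.5263
  = 1.5546 bits
H(B) = -[(1/3)·log₂(1/3) + (1/4)·log₂(1/4) + (5/12)·log₂(5/12)]
  = 0.5283 + 0.5000 + 0.5263
  = 1.5546 bits

Maximum possible I(A;B) = min(1.5546, 1.5546) = 1.5546 bits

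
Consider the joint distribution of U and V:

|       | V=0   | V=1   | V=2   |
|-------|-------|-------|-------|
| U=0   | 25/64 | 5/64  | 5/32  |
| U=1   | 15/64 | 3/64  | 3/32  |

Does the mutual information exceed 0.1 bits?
Marginal P(U) (row sums):
  P(U=0) = 25/64 + 5/64 + 5/32 = 5/8
  P(U=1) = 15/64 + 3/64 + 3/32 = 3/8
Marginal P(V) (column sums):
  P(V=0) = 25/64 + 15/64 = 5/8
  P(V=1) = 5/64 + 3/64 = 1/8
  P(V=2) = 5/32 + 3/32 = 1/4

H(U) = -[(5/8)·log₂(5/8) + (3/8)·log₂(3/8)]
  = 0.4238 + 0.5306
  = 0.9544 bits
H(V) = -[(5/8)·log₂(5/8) + (1/8)·log₂(1/8) + (1/4)·log₂(1/4)]
  = 0.4238 + 0.3750 + 0.5000
  = 1.2988 bits
H(U,V) = -[(25/64)·log₂(25/64) + (5/64)·log₂(5/64) + (5/32)·log₂(5/32) + (15/64)·log₂(15/64) + (3/64)·log₂(3/64) + (3/32)·log₂(3/32)]
  = 0.5297 + 0.2873 + 0.4184 + 0.4906 + 0.2070 + 0.3202
  = 2.2532 bits

I(U;V) = H(U) + H(V) - H(U,V)
  = 0.9544 + 1.2988 - 2.2532
  = 0.0000 bits

No. I(U;V) = 0.0000 bits, which is ≤ 0.1 bits.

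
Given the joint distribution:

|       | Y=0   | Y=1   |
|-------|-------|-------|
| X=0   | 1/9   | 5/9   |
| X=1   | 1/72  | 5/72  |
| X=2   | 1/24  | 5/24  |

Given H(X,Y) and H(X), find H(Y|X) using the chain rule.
From the chain rule: H(X,Y) = H(X) + H(Y|X)
Therefore: H(Y|X) = H(X,Y) - H(X)

H(X,Y) = -[(1/9)·log₂(1/9) + (5/9)·log₂(5/9) + (1/72)·log₂(1/72) + (5/72)·log₂(5/72) + (1/24)·log₂(1/24) + (5/24)·log₂(5/24)]
  = 0.3522 + 0.4711 + 0.0857 + 0.2672 + 0.1910 + 0.4715
  = 1.8387 bits
Marginal P(X) (row sums):
  P(X=0) = 1/9 + 5/9 = 2/3
  P(X=1) = 1/72 + 5/72 = 1/12
  P(X=2) = 1/24 + 5/24 = 1/4
H(X) = -[(2/3)·log₂(2/3) + (1/12)·log₂(1/12) + (1/4)·log₂(1/4)]
  = 0.3900 + 0.2987 + 0.5000
  = 1.1887 bits

H(Y|X) = 1.8387 - 1.1887 = 0.6500 bits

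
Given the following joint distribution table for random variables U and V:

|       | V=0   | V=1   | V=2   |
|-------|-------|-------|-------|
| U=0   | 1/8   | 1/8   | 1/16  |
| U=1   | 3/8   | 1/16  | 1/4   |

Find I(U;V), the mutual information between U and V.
Marginal P(U) (row sums):
  P(U=0) = 1/8 + 1/8 + 1/16 = 5/16
  P(U=1) = 3/8 + 1/16 + 1/4 = 11/16
Marginal P(V) (column sums):
  P(V=0) = 1/8 + 3/8 = 1/2
  P(V=1) = 1/8 + 1/16 = 3/16
  P(V=2) = 1/16 + 1/4 = 5/16

H(U) = -[(5/16)·log₂(5/16) + (11/16)·log₂(11/16)]
  = 0.5244 + 0.3716
  = 0.8960 bits
H(V) = -[(1/2)·log₂(1/2) + (3/16)·log₂(3/16) + (5/16)·log₂(5/16)]
  = 0.5000 + 0.4528 + 0.5244
  = 1.4772 bits
H(U,V) = -[(1/8)·log₂(1/8) + (1/8)·log₂(1/8) + (1/16)·log₂(1/16) + (3/8)·log₂(3/8) + (1/16)·log₂(1/16) + (1/4)·log₂(1/4)]
  = 0.3750 + 0.3750 + 0.2500 + 0.5306 + 0.2500 + 0.5000
  = 2.2806 bits

I(U;V) = H(U) + H(V) - H(U,V)
  = 0.8960 + 1.4772 - 2.2806
  = 0.0926 bits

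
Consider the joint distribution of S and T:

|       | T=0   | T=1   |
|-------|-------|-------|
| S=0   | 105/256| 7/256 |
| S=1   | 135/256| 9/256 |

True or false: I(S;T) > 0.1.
Marginal P(S) (row sums):
  P(S=0) = 105/256 + 7/256 = 7/16
  P(S=1) = 135/256 + 9/256 = 9/16
Marginal P(T) (column sums):
  P(T=0) = 105/256 + 135/256 = 15/16
  P(T=1) = 7/256 + 9/256 = 1/16

H(S) = -[(7/16)·log₂(7/16) + (9/16)·log₂(9/16)]
  = 0.5218 + 0.4669
  = 0.9887 bits
H(T) = -[(15/16)·log₂(15/16) + (1/16)·log₂(1/16)]
  = 0.0873 + 0.2500
  = 0.3373 bits
H(S,T) = -[(105/256)·log₂(105/256) + (7/256)·log₂(7/256) + (135/256)·log₂(135/256) + (9/256)·log₂(9/256)]
  = 0.5274 + 0.1420 + 0.4868 + 0.1698
  = 1.3260 bits

I(S;T) = H(S) + H(T) - H(S,T)
  = 0.9887 + 0.3373 - 1.3260
  = 0.0000 bits

False. I(S;T) = 0.0000 bits, which is ≤ 0.1 bits.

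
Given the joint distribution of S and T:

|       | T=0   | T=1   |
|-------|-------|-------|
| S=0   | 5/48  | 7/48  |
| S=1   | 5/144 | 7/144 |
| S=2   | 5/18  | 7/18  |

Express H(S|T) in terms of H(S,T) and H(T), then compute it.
H(S|T) = H(S,T) - H(T)

Marginal P(T) (column sums):
  P(T=0) = 5/48 + 5/144 + 5/18 = 5/12
  P(T=1) = 7/48 + 7/144 + 7/18 = 7/12

H(S,T) = -[(5/48)·log₂(5/48) + (7/48)·log₂(7/48) + (5/144)·log₂(5/144) + (7/144)·log₂(7/144) + (5/18)·log₂(5/18) + (7/18)·log₂(7/18)]
  = 0.3399 + 0.4051 + 0.1683 + 0.2121 + 0.5133 + 0.5299
  = 2.1686 bits
H(T) = -[(5/12)·log₂(5/12) + (7/12)·log₂(7/12)]
  = 0.5263 + 0.4536
  = 0.9799 bits

H(S|T) = 2.1686 - 0.9799 = 1.1887 bits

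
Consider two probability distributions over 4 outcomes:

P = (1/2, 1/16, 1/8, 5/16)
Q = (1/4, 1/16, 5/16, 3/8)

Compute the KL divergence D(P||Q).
D(P||Q) = Σ P(i) log₂(P(i)/Q(i))
  i=0: (1/2) × log₂((1/2)/(1/4)) = (1/2) × log₂(2) = 0.5000
  i=1: (1/16) × log₂((1/16)/(1/16)) = (1/16) × log₂(1) = 0.0000
  i=2: (1/8) × log₂((1/8)/(5/16)) = (1/8) × log₂(2/5) = -0.1652
  i=3: (5/16) × log₂((5/16)/(3/8)) = (5/16) × log₂(5/6) = -0.0822
D(P||Q) = 0.5000 + 0.0000 - 0.1652 - 0.0822
  = 0.2526 bits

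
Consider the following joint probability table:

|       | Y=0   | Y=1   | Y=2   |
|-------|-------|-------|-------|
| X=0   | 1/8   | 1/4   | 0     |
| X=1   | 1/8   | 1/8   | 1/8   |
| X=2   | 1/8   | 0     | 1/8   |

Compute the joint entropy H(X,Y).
H(X,Y) = -Σ P(X,Y) log₂ P(X,Y), summed over the non-zero cells:
H(X,Y) = -[(1/8)·log₂(1/8) + (1/4)·log₂(1/4) + (1/8)·log₂(1/8) + (1/8)·log₂(1/8) + (1/8)·log₂(1/8) + (1/8)·log₂(1/8) + (1/8)·log₂(1/8)]
  = 0.3750 + 0.5000 + 0.3750 + 0.3750 + 0.3750 + 0.3750 + 0.3750
  = 2.7500 bits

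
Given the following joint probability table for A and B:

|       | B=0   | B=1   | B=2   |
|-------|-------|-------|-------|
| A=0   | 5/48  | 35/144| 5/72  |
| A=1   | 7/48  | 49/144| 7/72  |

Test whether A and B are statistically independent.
Marginal P(A) (row sums):
  P(A=0) = 5/48 + 35/144 + 5/72 = 5/12
  P(A=1) = 7/48 + 49/144 + 7/72 = 7/12
Marginal P(B) (column sums):
  P(B=0) = 5/48 + 7/48 = 1/4
  P(B=1) = 35/144 + 49/144 = 7/12
  P(B=2) = 5/72 + 7/72 = 1/6

A and B are independent iff P(A=i,B=j) = P(A=i)·P(B=j) for every cell.
  P(A=0)·P(B=0) = 5/12 × 1/4 = 5/48 = P(A=0,B=0) ✓
  P(A=0)·P(B=1) = 5/12 × 7/12 = 35/144 = P(A=0,B=1) ✓
  P(A=0)·P(B=2) = 5/12 × 1/6 = 5/72 = P(A=0,B=2) ✓
  P(A=1)·P(B=0) = 7/12 × 1/4 = 7/48 = P(A=1,B=0) ✓
  P(A=1)·P(B=1) = 7/12 × 7/12 = 49/144 = P(A=1,B=1) ✓
  P(A=1)·P(B=2) = 7/12 × 1/6 = 7/72 = P(A=1,B=2) ✓

Yes, A and B are independent: every cell factors, so I(A;B) = 0 bits.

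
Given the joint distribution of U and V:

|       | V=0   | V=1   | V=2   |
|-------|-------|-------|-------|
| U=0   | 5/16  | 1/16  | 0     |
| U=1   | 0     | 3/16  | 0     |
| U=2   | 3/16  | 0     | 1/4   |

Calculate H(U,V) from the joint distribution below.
H(U,V) = -Σ P(U,V) log₂ P(U,V), summed over the non-zero cells:
H(U,V) = -[(5/16)·log₂(5/16) + (1/16)·log₂(1/16) + (3/16)·log₂(3/16) + (3/16)·log₂(3/16) + (1/4)·log₂(1/4)]
  = 0.5244 + 0.2500 + 0.4528 + 0.4528 + 0.5000
  = 2.1800 bits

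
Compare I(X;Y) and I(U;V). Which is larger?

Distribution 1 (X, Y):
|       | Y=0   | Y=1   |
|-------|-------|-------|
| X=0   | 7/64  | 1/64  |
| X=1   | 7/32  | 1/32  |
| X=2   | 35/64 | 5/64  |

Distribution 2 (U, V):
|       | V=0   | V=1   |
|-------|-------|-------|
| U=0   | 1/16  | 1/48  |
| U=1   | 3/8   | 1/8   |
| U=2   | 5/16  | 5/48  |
Distribution 1 (X, Y):
Marginal P(X) (row sums):
  P(X=0) = 7/64 + 1/64 = 1/8
  P(X=1) = 7/32 + 1/32 = 1/4
  P(X=2) = 35/64 + 5/64 = 5/8
Marginal P(Y) (column sums):
  P(Y=0) = 7/64 + 7/32 + 35/64 = 7/8
  P(Y=1) = 1/64 + 1/32 + 5/64 = 1/8

H(X) = -[(1/8)·log₂(1/8) + (1/4)·log₂(1/4) + (5/8)·log₂(5/8)]
  = 0.3750 + 0.5000 + 0.4238
  = 1.2988 bits
H(Y) = -[(7/8)·log₂(7/8) + (1/8)·log₂(1/8)]
  = 0.1686 + 0.3750
  = 0.5436 bits
H(X,Y) = -[(7/64)·log₂(7/64) + (1/64)·log₂(1/64) + (7/32)·log₂(7/32) + (1/32)·log₂(1/32) + (35/64)·log₂(35/64) + (5/64)·log₂(5/64)]
  = 0.3492 + 0.0938 + 0.4796 + 0.1563 + 0.4762 + 0.2873
  = 1.8424 bits

I(X;Y) = H(X) + H(Y) - H(X,Y)
  = 1.2988 + 0.5436 - 1.8424
  = 0.0000 bits

Distribution 2 (U, V):
Marginal P(U) (row sums):
  P(U=0) = 1/16 + 1/48 = 1/12
  P(U=1) = 3/8 + 1/8 = 1/2
  P(U=2) = 5/16 + 5/48 = 5/12
Marginal P(V) (column sums):
  P(V=0) = 1/16 + 3/8 + 5/16 = 3/4
  P(V=1) = 1/48 + 1/8 + 5/48 = 1/4

H(U) = -[(1/12)·log₂(1/12) + (1/2)·log₂(1/2) + (5/12)·log₂(5/12)]
  = 0.2987 + 0.5000 + 0.5263
  = 1.3250 bits
H(V) = -[(3/4)·log₂(3/4) + (1/4)·log₂(1/4)]
  = 0.3113 + 0.5000
  = 0.8113 bits
H(U,V) = -[(1/16)·log₂(1/16) + (1/48)·log₂(1/48) + (3/8)·log₂(3/8) + (1/8)·log₂(1/8) + (5/16)·log₂(5/16) + (5/48)·log₂(5/48)]
  = 0.2500 + 0.1164 + 0.5306 + 0.3750 + 0.5244 + 0.3399
  = 2.1363 bits

I(U;V) = H(U) + H(V) - H(U,V)
  = 1.3250 + 0.8113 - 2.1363
  = 0.0000 bits

Both joint tables factor as the product of their marginals, so I(X;Y) = I(U;V) = 0 bits: neither is larger (both pairs are independent).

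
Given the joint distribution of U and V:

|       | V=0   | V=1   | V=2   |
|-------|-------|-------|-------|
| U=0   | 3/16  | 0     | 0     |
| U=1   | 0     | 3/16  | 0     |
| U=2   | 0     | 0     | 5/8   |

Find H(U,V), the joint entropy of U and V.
H(U,V) = -Σ P(U,V) log₂ P(U,V), summed over the non-zero cells:
H(U,V) = -[(3/16)·log₂(3/16) + (3/16)·log₂(3/16) + (5/8)·log₂(5/8)]
  = 0.4528 + 0.4528 + 0.4238
  = 1.3294 bits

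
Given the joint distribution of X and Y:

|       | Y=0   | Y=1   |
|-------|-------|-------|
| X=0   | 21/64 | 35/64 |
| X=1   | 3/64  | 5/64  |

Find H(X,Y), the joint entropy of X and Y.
H(X,Y) = -Σ P(X,Y) log₂ P(X,Y), summed over the non-zero cells:
H(X,Y) = -[(21/64)·log₂(21/64) + (35/64)·log₂(35/64) + (3/64)·log₂(3/64) + (5/64)·log₂(5/64)]
  = 0.5275 + 0.4762 + 0.2070 + 0.2873
  = 1.4980 bits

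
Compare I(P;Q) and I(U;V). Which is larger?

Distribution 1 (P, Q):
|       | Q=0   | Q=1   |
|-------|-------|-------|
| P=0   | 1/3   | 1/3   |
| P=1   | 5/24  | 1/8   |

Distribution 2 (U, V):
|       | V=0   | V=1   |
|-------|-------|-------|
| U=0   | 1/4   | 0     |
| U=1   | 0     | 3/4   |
Distribution 1 (P, Q):
Marginal P(P) (row sums):
  P(P=0) = 1/3 + 1/3 = 2/3
  P(P=1) = 5/24 + 1/8 = 1/3
Marginal P(Q) (column sums):
  P(Q=0) = 1/3 + 5/24 = 13/24
  P(Q=1) = 1/3 + 1/8 = 11/24

H(P) = -[(2/3)·log₂(2/3) + (1/3)·log₂(1/3)]
  = 0.3900 + 0.5283
  = 0.9183 bits
H(Q) = -[(13/24)·log₂(13/24) + (11/24)·log₂(11/24)]
  = 0.4791 + 0.5159
  = 0.9950 bits
H(P,Q) = -[(1/3)·log₂(1/3) + (1/3)·log₂(1/3) + (5/24)·log₂(5/24) + (1/8)·log₂(1/8)]
  = 0.5283 + 0.5283 + 0.4715 + 0.3750
  = 1.9031 bits

I(P;Q) = H(P) + H(Q) - H(P,Q)
  = 0.9183 + 0.9950 - 1.9031
  = 0.0102 bits

Distribution 2 (U, V):
Marginal P(U) (row sums):
  P(U=0) = 1/4 + 0 = 1/4
  P(U=1) = 0 + 3/4 = 3/4
Marginal P(V) (column sums):
  P(V=0) = 1/4 + 0 = 1/4
  P(V=1) = 0 + 3/4 = 3/4

H(U) = -[(1/4)·log₂(1/4) + (3/4)·log₂(3/4)]
  = 0.5000 + 0.3113
  = 0.8113 bits
H(V) = -[(1/4)·log₂(1/4) + (3/4)·log₂(3/4)]
  = 0.5000 + 0.3113
  = 0.8113 bits
H(U,V) = -[(1/4)·log₂(1/4) + (3/4)·log₂(3/4)]
  = 0.5000 + 0.3113
  = 0.8113 bits

I(U;V) = H(U) + H(V) - H(U,V)
  = 0.8113 + 0.8113 - 0.8113
  = 0.8113 bits

I(U;V) = 0.8113 bits > I(P;Q) = 0.0102 bits, so (U, V) has the higher mutual information (stronger dependence).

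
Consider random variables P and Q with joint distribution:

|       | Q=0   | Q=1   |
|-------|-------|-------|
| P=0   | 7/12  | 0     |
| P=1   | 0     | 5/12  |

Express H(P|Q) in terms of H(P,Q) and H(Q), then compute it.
H(P|Q) = H(P,Q) - H(Q)

Marginal P(Q) (column sums):
  P(Q=0) = 7/12 + 0 = 7/12
  P(Q=1) = 0 + 5/12 = 5/12

H(P,Q) = -[(7/12)·log₂(7/12) + (5/12)·log₂(5/12)]
  = 0.4536 + 0.5263
  = 0.9799 bits
H(Q) = -[(7/12)·log₂(7/12) + (5/12)·log₂(5/12)]
  = 0.4536 + 0.5263
  = 0.9799 bits

H(P|Q) = 0.9799 - 0.9799 = 0.0000 bits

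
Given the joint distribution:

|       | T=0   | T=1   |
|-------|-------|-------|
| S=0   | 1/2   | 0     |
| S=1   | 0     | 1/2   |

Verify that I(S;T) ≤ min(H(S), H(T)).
Marginal P(S) (row sums):
  P(S=0) = 1/2 + 0 = 1/2
  P(S=1) = 0 + 1/2 = 1/2
Marginal P(T) (column sums):
  P(T=0) = 1/2 + 0 = 1/2
  P(T=1) = 0 + 1/2 = 1/2

H(S) = -[(1/2)·log₂(1/2) + (1/2)·log₂(1/2)]
  = 0.5000 + 0.5000
  = 1.0000 bits
H(T) = -[(1/2)·log₂(1/2) + (1/2)·log₂(1/2)]
  = 0.5000 + 0.5000
  = 1.0000 bits
H(S,T) = -[(1/2)·log₂(1/2) + (1/2)·log₂(1/2)]
  = 0.5000 + 0.5000
  = 1.0000 bits

I(S;T) = H(S) + H(T) - H(S,T)
  = 1.0000 + 1.0000 - 1.0000
  = 1.0000 bits

min(H(S), H(T)) = min(1.0000, 1.0000) = 1.0000 bits
Since 1.0000 ≤ 1.0000, the bound is satisfied ✓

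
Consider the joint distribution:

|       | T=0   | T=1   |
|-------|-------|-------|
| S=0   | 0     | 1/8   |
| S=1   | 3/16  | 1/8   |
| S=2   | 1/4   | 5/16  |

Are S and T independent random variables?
Marginal P(S) (row sums):
  P(S=0) = 0 + 1/8 = 1/8
  P(S=1) = 3/16 + 1/8 = 5/16
  P(S=2) = 1/4 + 5/16 = 9/16
Marginal P(T) (column sums):
  P(T=0) = 0 + 3/16 + 1/4 = 7/16
  P(T=1) = 1/8 + 1/8 + 5/16 = 9/16

S and T are independent iff P(S=i,T=j) = P(S=i)·P(T=j) for every cell.
  P(S=0)·P(T=0) = 1/8 × 7/16 = 7/128, but P(S=0,T=0) = 0 ✗

No, S and T are not independent. Quantitatively, I(S;T) > 0:

H(S) = -[(1/8)·log₂(1/8) + (5/16)·log₂(5/16) + (9/16)·log₂(9/16)]
  = 0.3750 + 0.5244 + 0.4669
  = 1.3663 bits
H(T) = -[(7/16)·log₂(7/16) + (9/16)·log₂(9/16)]
  = 0.5218 + 0.4669
  = 0.9887 bits
H(S,T) = -[(1/8)·log₂(1/8) + (3/16)·log₂(3/16) + (1/8)·log₂(1/8) + (1/4)·log₂(1/4) + (5/16)·log₂(5/16)]
  = 0.3750 + 0.4528 + 0.3750 + 0.5000 + 0.5244
  = 2.2272 bits
I(S;T) = H(S) + H(T) - H(S,T) = 1.3663 + 0.9887 - 2.2272 = 0.1278 bits > 0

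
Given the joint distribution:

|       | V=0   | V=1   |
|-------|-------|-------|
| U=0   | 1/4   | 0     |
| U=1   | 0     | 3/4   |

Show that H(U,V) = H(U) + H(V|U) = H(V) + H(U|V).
Marginal P(U) (row sums):
  P(U=0) = 1/4 + 0 = 1/4
  P(U=1) = 0 + 3/4 = 3/4
Marginal P(V) (column sums):
  P(V=0) = 1/4 + 0 = 1/4
  P(V=1) = 0 + 3/4 = 3/4

Decomposition 1: H(U) + H(V|U)
H(U) = -[(1/4)·log₂(1/4) + (3/4)·log₂(3/4)]
  = 0.5000 + 0.3113
  = 0.8113 bits
H(V|U) = -Σ P(U,V)·log₂ P(V|U), where P(V|U) = P(U,V) / P(U)
  (cells with P(U,V) = 0 contribute 0)
  (U=0,V=0): P(V|U) = (1/4)/(1/4) = 1;  -(1/4)·log₂(1) = 0.0000
  (U=1,V=1): P(V|U) = (3/4)/(3/4) = 1;  -(3/4)·log₂(1) = 0.0000
H(V|U) = 0.0000 + 0.0000
  = 0.0000 bits
H(U) + H(V|U) = 0.8113 + 0.0000 = 0.8113 bits

Decomposition 2: H(V) + H(U|V)
H(V) = -[(1/4)·log₂(1/4) + (3/4)·log₂(3/4)]
  = 0.5000 + 0.3113
  = 0.8113 bits
H(U|V) = -Σ P(U,V)·log₂ P(U|V), where P(U|V) = P(U,V) / P(V)
  (cells with P(U,V) = 0 contribute 0)
  (U=0,V=0): P(U|V) = (1/4)/(1/4) = 1;  -(1/4)·log₂(1) = 0.0000
  (U=1,V=1): P(U|V) = (3/4)/(3/4) = 1;  -(3/4)·log₂(1) = 0.0000
H(U|V) = 0.0000 + 0.0000
  = 0.0000 bits
H(V) + H(U|V) = 0.8113 + 0.0000 = 0.8113 bits

Direct computation of the joint entropy:
H(U,V) = -[(1/4)·log₂(1/4) + (3/4)·log₂(3/4)]
  = 0.5000 + 0.3113
  = 0.8113 bits

All three agree: H(U,V) = 0.8113 bits ✓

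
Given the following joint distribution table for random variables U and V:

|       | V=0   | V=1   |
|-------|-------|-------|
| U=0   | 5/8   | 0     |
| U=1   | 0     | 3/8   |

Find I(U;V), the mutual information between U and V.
Marginal P(U) (row sums):
  P(U=0) = 5/8 + 0 = 5/8
  P(U=1) = 0 + 3/8 = 3/8
Marginal P(V) (column sums):
  P(V=0) = 5/8 + 0 = 5/8
  P(V=1) = 0 + 3/8 = 3/8

H(U) = -[(5/8)·log₂(5/8) + (3/8)·log₂(3/8)]
  = 0.4238 + 0.5306
  = 0.9544 bits
H(V) = -[(5/8)·log₂(5/8) + (3/8)·log₂(3/8)]
  = 0.4238 + 0.5306
  = 0.9544 bits
H(U,V) = -[(5/8)·log₂(5/8) + (3/8)·log₂(3/8)]
  = 0.4238 + 0.5306
  = 0.9544 bits

I(U;V) = H(U) + H(V) - H(U,V)
  = 0.9544 + 0.9544 - 0.9544
  = 0.9544 bits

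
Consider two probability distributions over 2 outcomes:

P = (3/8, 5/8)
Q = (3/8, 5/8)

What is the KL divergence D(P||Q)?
D(P||Q) = Σ P(i) log₂(P(i)/Q(i))
  i=0: (3/8) × log₂((3/8)/(3/8)) = (3/8) × log₂(1) = 0.0000
  i=1: (5/8) × log₂((5/8)/(5/8)) = (5/8) × log₂(1) = 0.0000
D(P||Q) = 0.0000 + 0.0000
  = 0.0000 bits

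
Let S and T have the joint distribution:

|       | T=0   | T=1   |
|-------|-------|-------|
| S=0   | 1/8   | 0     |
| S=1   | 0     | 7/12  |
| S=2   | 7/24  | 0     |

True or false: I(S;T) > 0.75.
Marginal P(S) (row sums):
  P(S=0) = 1/8 + 0 = 1/8
  P(S=1) = 0 + 7/12 = 7/12
  P(S=2) = 7/24 + 0 = 7/24
Marginal P(T) (column sums):
  P(T=0) = 1/8 + 0 + 7/24 = 5/12
  P(T=1) = 0 + 7/12 + 0 = 7/12

H(S) = -[(1/8)·log₂(1/8) + (7/12)·log₂(7/12) + (7/24)·log₂(7/24)]
  = 0.3750 + 0.4536 + 0.5185
  = 1.3471 bits
H(T) = -[(5/12)·log₂(5/12) + (7/12)·log₂(7/12)]
  = 0.5263 + 0.4536
  = 0.9799 bits
H(S,T) = -[(1/8)·log₂(1/8) + (7/12)·log₂(7/12) + (7/24)·log₂(7/24)]
  = 0.3750 + 0.4536 + 0.5185
  = 1.3471 bits

I(S;T) = H(S) + H(T) - H(S,T)
  = 1.3471 + 0.9799 - 1.3471
  = 0.9799 bits

True. I(S;T) = 0.9799 bits, which is > 0.75 bits.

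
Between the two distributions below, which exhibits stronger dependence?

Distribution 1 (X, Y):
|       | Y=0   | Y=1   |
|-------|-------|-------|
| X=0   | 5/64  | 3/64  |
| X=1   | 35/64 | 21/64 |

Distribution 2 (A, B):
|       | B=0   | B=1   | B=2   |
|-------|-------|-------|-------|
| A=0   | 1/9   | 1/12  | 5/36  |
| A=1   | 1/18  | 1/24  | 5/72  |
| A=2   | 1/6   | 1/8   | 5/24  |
Distribution 1 (X, Y):
Marginal P(X) (row sums):
  P(X=0) = 5/64 + 3/64 = 1/8
  P(X=1) = 35/64 + 21/64 = 7/8
Marginal P(Y) (column sums):
  P(Y=0) = 5/64 + 35/64 = 5/8
  P(Y=1) = 3/64 + 21/64 = 3/8

H(X) = -[(1/8)·log₂(1/8) + (7/8)·log₂(7/8)]
  = 0.3750 + 0.1686
  = 0.5436 bits
H(Y) = -[(5/8)·log₂(5/8) + (3/8)·log₂(3/8)]
  = 0.4238 + 0.5306
  = 0.9544 bits
H(X,Y) = -[(5/64)·log₂(5/64) + (3/64)·log₂(3/64) + (35/64)·log₂(35/64) + (21/64)·log₂(21/64)]
  = 0.2873 + 0.2070 + 0.4762 + 0.5275
  = 1.4980 bits

I(X;Y) = H(X) + H(Y) - H(X,Y)
  = 0.5436 + 0.9544 - 1.4980
  = 0.0000 bits

Distribution 2 (A, B):
Marginal P(A) (row sums):
  P(A=0) = 1/9 + 1/12 + 5/36 = 1/3
  P(A=1) = 1/18 + 1/24 + 5/72 = 1/6
  P(A=2) = 1/6 + 1/8 + 5/24 = 1/2
Marginal P(B) (column sums):
  P(B=0) = 1/9 + 1/18 + 1/6 = 1/3
  P(B=1) = 1/12 + 1/24 + 1/8 = 1/4
  P(B=2) = 5/36 + 5/72 + 5/24 = 5/12

H(A) = -[(1/3)·log₂(1/3) + (1/6)·log₂(1/6) + (1/2)·log₂(1/2)]
  = 0.5283 + 0.4308 + 0.5000
  = 1.4591 bits
H(B) = -[(1/3)·log₂(1/3) + (1/4)·log₂(1/4) + (5/12)·log₂(5/12)]
  = 0.5283 + 0.5000 + 0.5263
  = 1.5546 bits
H(A,B) = -[(1/9)·log₂(1/9) + (1/12)·log₂(1/12) + (5/36)·log₂(5/36) + (1/18)·log₂(1/18) + (1/24)·log₂(1/24) + (5/72)·log₂(5/72) + (1/6)·log₂(1/6) + (1/8)·log₂(1/8) + (5/24)·log₂(5/24)]
  = 0.3522 + 0.2987 + 0.3956 + 0.2317 + 0.1910 + 0.2672 + 0.4308 + 0.3750 + 0.4715
  = 3.0137 bits

I(A;B) = H(A) + H(B) - H(A,B)
  = 1.4591 + 1.5546 - 3.0137
  = 0.0000 bits

Both joint tables factor as the product of their marginals, so I(X;Y) = I(A;B) = 0 bits: neither is larger (both pairs are independent).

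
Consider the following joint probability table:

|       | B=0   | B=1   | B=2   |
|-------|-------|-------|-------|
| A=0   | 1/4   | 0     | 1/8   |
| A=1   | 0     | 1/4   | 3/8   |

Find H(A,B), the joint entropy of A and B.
H(A,B) = -Σ P(A,B) log₂ P(A,B), summed over the non-zero cells:
H(A,B) = -[(1/4)·log₂(1/4) + (1/8)·log₂(1/8) + (1/4)·log₂(1/4) + (3/8)·log₂(3/8)]
  = 0.5000 + 0.3750 + 0.5000 + 0.5306
  = 1.9056 bits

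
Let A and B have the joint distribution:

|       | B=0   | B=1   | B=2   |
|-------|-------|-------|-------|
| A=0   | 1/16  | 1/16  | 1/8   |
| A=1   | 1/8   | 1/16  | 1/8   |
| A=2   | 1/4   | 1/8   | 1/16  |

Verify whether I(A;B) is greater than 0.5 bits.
Marginal P(A) (row sums):
  P(A=0) = 1/16 + 1/16 + 1/8 = 1/4
  P(A=1) = 1/8 + 1/16 + 1/8 = 5/16
  P(A=2) = 1/4 + 1/8 + 1/16 = 7/16
Marginal P(B) (column sums):
  P(B=0) = 1/16 + 1/8 + 1/4 = 7/16
  P(B=1) = 1/16 + 1/16 + 1/8 = 1/4
  P(B=2) = 1/8 + 1/8 + 1/16 = 5/16

H(A) = -[(1/4)·log₂(1/4) + (5/16)·log₂(5/16) + (7/16)·log₂(7/16)]
  = 0.5000 + 0.5244 + 0.5218
  = 1.5462 bits
H(B) = -[(7/16)·log₂(7/16) + (1/4)·log₂(1/4) + (5/16)·log₂(5/16)]
  = 0.5218 + 0.5000 + 0.5244
  = 1.5462 bits
H(A,B) = -[(1/16)·log₂(1/16) + (1/16)·log₂(1/16) + (1/8)·log₂(1/8) + (1/8)·log₂(1/8) + (1/16)·log₂(1/16) + (1/8)·log₂(1/8) + (1/4)·log₂(1/4) + (1/8)·log₂(1/8) + (1/16)·log₂(1/16)]
  = 0.2500 + 0.2500 + 0.3750 + 0.3750 + 0.2500 + 0.3750 + 0.5000 + 0.3750 + 0.2500
  = 3.0000 bits

I(A;B) = H(A) + H(B) - H(A,B)
  = 1.5462 + 1.5462 - 3.0000
  = 0.0924 bits

No. I(A;B) = 0.0924 bits, which is ≤ 0.5 bits.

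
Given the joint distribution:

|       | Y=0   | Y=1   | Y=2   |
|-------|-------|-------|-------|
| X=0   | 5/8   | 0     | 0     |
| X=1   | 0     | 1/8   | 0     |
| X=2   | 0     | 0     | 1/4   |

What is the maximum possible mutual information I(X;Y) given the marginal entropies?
The upper bound on mutual information is I(X;Y) ≤ min(H(X), H(Y)).

Marginal P(X) (row sums):
  P(X=0) = 5/8 + 0 + 0 = 5/8
  P(X=1) = 0 + 1/8 + 0 = 1/8
  P(X=2) = 0 + 0 + 1/4 = 1/4
Marginal P(Y) (column sums):
  P(Y=0) = 5/8 + 0 + 0 = 5/8
  P(Y=1) = 0 + 1/8 + 0 = 1/8
  P(Y=2) = 0 + 0 + 1/4 = 1/4

H(X) = -[(5/8)·log₂(5/8) + (1/8)·log₂(1/8) + (1/4)·log₂(1/4)]
  = 0.4238 + 0.3750 + 0.5000
  = 1.2988 bits
H(Y) = -[(5/8)·log₂(5/8) + (1/8)·log₂(1/8) + (1/4)·log₂(1/4)]
  = 0.4238 + 0.3750 + 0.5000
  = 1.2988 bits

Maximum possible I(X;Y) = min(1.2988, 1.2988) = 1.2988 bits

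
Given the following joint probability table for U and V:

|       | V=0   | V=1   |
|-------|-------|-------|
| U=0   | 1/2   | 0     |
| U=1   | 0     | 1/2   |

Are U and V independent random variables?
Marginal P(U) (row sums):
  P(U=0) = 1/2 + 0 = 1/2
  P(U=1) = 0 + 1/2 = 1/2
Marginal P(V) (column sums):
  P(V=0) = 1/2 + 0 = 1/2
  P(V=1) = 0 + 1/2 = 1/2

U and V are independent iff P(U=i,V=j) = P(U=i)·P(V=j) for every cell.
  P(U=0)·P(V=0) = 1/2 × 1/2 = 1/4, but P(U=0,V=0) = 1/2 ✗

No, U and V are not independent. Quantitatively, I(U;V) > 0:

H(U) = -[(1/2)·log₂(1/2) + (1/2)·log₂(1/2)]
  = 0.5000 + 0.5000
  = 1.0000 bits
H(V) = -[(1/2)·log₂(1/2) + (1/2)·log₂(1/2)]
  = 0.5000 + 0.5000
  = 1.0000 bits
H(U,V) = -[(1/2)·log₂(1/2) + (1/2)·log₂(1/2)]
  = 0.5000 + 0.5000
  = 1.0000 bits
I(U;V) = H(U) + H(V) - H(U,V) = 1.0000 + 1.0000 - 1.0000 = 1.0000 bits > 0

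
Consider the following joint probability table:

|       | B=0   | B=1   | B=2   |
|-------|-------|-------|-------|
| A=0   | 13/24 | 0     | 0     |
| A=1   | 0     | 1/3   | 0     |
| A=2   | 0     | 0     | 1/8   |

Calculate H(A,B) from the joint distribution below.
H(A,B) = -Σ P(A,B) log₂ P(A,B), summed over the non-zero cells:
H(A,B) = -[(13/24)·log₂(13/24) + (1/3)·log₂(1/3) + (1/8)·log₂(1/8)]
  = 0.4791 + 0.5283 + 0.3750
  = 1.3824 bits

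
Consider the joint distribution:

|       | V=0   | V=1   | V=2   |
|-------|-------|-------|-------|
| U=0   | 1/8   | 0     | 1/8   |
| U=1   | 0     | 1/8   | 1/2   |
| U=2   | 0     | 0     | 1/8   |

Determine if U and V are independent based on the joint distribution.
Marginal P(U) (row sums):
  P(U=0) = 1/8 + 0 + 1/8 = 1/4
  P(U=1) = 0 + 1/8 + 1/2 = 5/8
  P(U=2) = 0 + 0 + 1/8 = 1/8
Marginal P(V) (column sums):
  P(V=0) = 1/8 + 0 + 0 = 1/8
  P(V=1) = 0 + 1/8 + 0 = 1/8
  P(V=2) = 1/8 + 1/2 + 1/8 = 3/4

U and V are independent iff P(U=i,V=j) = P(U=i)·P(V=j) for every cell.
  P(U=0)·P(V=0) = 1/4 × 1/8 = 1/32, but P(U=0,V=0) = 1/8 ✗

No, U and V are not independent. Quantitatively, I(U;V) > 0:

H(U) = -[(1/4)·log₂(1/4) + (5/8)·log₂(5/8) + (1/8)·log₂(1/8)]
  = 0.5000 + 0.4238 + 0.3750
  = 1.2988 bits
H(V) = -[(1/8)·log₂(1/8) + (1/8)·log₂(1/8) + (3/4)·log₂(3/4)]
  = 0.3750 + 0.3750 + 0.3113
  = 1.0613 bits
H(U,V) = -[(1/8)·log₂(1/8) + (1/8)·log₂(1/8) + (1/8)·log₂(1/8) + (1/2)·log₂(1/2) + (1/8)·log₂(1/8)]
  = 0.3750 + 0.3750 + 0.3750 + 0.5000 + 0.3750
  = 2.0000 bits
I(U;V) = H(U) + H(V) - H(U,V) = 1.2988 + 1.0613 - 2.0000 = 0.3601 bits > 0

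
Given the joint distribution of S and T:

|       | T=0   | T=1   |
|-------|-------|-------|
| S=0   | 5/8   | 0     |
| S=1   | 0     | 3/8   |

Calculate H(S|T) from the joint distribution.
Marginal P(T) (column sums):
  P(T=0) = 5/8 + 0 = 5/8
  P(T=1) = 0 + 3/8 = 3/8

H(S|T) = -Σ P(S,T)·log₂ P(S|T), where P(S|T) = P(S,T) / P(T)
  (cells with P(S,T) = 0 contribute 0)
  (S=0,T=0): P(S|T) = (5/8)/(5/8) = 1;  -(5/8)·log₂(1) = 0.0000
  (S=1,T=1): P(S|T) = (3/8)/(3/8) = 1;  -(3/8)·log₂(1) = 0.0000
H(S|T) = 0.0000 + 0.0000
  = 0.0000 bits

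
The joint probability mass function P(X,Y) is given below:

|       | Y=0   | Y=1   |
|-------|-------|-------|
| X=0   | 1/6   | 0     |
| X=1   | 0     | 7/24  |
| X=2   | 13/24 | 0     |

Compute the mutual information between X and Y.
Marginal P(X) (row sums):
  P(X=0) = 1/6 + 0 = 1/6
  P(X=1) = 0 + 7/24 = 7/24
  P(X=2) = 13/24 + 0 = 13/24
Marginal P(Y) (column sums):
  P(Y=0) = 1/6 + 0 + 13/24 = 17/24
  P(Y=1) = 0 + 7/24 + 0 = 7/24

H(X) = -[(1/6)·log₂(1/6) + (7/24)·log₂(7/24) + (13/24)·log₂(13/24)]
  = 0.4308 + 0.5185 + 0.4791
  = 1.4284 bits
H(Y) = -[(17/24)·log₂(17/24) + (7/24)·log₂(7/24)]
  = 0.3524 + 0.5185
  = 0.8709 bits
H(X,Y) = -[(1/6)·log₂(1/6) + (7/24)·log₂(7/24) + (13/24)·log₂(13/24)]
  = 0.4308 + 0.5185 + 0.4791
  = 1.4284 bits

I(X;Y) = H(X) + H(Y) - H(X,Y)
  = 1.4284 + 0.8709 - 1.4284
  = 0.8709 bits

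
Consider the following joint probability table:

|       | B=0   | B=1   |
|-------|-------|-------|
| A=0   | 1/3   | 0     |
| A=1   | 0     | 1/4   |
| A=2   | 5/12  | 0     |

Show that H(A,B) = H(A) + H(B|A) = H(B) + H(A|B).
Marginal P(A) (row sums):
  P(A=0) = 1/3 + 0 = 1/3
  P(A=1) = 0 + 1/4 = 1/4
  P(A=2) = 5/12 + 0 = 5/12
Marginal P(B) (column sums):
  P(B=0) = 1/3 + 0 + 5/12 = 3/4
  P(B=1) = 0 + 1/4 + 0 = 1/4

Decomposition 1: H(A) + H(B|A)
H(A) = -[(1/3)·log₂(1/3) + (1/4)·log₂(1/4) + (5/12)·log₂(5/12)]
  = 0.5283 + 0.5000 + 0.5263
  = 1.5546 bits
H(B|A) = -Σ P(A,B)·log₂ P(B|A), where P(B|A) = P(A,B) / P(A)
  (cells with P(A,B) = 0 contribute 0)
  (A=0,B=0): P(B|A) = (1/3)/(1/3) = 1;  -(1/3)·log₂(1) = 0.0000
  (A=1,B=1): P(B|A) = (1/4)/(1/4) = 1;  -(1/4)·log₂(1) = 0.0000
  (A=2,B=0): P(B|A) = (5/12)/(5/12) = 1;  -(5/12)·log₂(1) = 0.0000
H(B|A) = 0.0000 + 0.0000 + 0.0000
  = 0.0000 bits
H(A) + H(B|A) = 1.5546 + 0.0000 = 1.5546 bits

Decomposition 2: H(B) + H(A|B)
H(B) = -[(3/4)·log₂(3/4) + (1/4)·log₂(1/4)]
  = 0.3113 + 0.5000
  = 0.8113 bits
H(A|B) = -Σ P(A,B)·log₂ P(A|B), where P(A|B) = P(A,B) / P(B)
  (cells with P(A,B) = 0 contribute 0)
  (A=0,B=0): P(A|B) = (1/3)/(3/4) = 4/9;  -(1/3)·log₂(4/9) = 0.3900
  (A=1,B=1): P(A|B) = (1/4)/(1/4) = 1;  -(1/4)·log₂(1) = 0.0000
  (A=2,B=0): P(A|B) = (5/12)/(3/4) = 5/9;  -(5/12)·log₂(5/9) = 0.3533
H(A|B) = 0.3900 + 0.0000 + 0.3533
  = 0.7433 bits
H(B) + H(A|B) = 0.8113 + 0.7433 = 1.5546 bits

Direct computation of the joint entropy:
H(A,B) = -[(1/3)·log₂(1/3) + (1/4)·log₂(1/4) + (5/12)·log₂(5/12)]
  = 0.5283 + 0.5000 + 0.5263
  = 1.5546 bits

All three agree: H(A,B) = 1.5546 bits ✓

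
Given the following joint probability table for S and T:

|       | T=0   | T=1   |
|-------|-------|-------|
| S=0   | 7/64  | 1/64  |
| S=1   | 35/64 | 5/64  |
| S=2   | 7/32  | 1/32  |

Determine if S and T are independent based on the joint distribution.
Marginal P(S) (row sums):
  P(S=0) = 7/64 + 1/64 = 1/8
  P(S=1) = 35/64 + 5/64 = 5/8
  P(S=2) = 7/32 + 1/32 = 1/4
Marginal P(T) (column sums):
  P(T=0) = 7/64 + 35/64 + 7/32 = 7/8
  P(T=1) = 1/64 + 5/64 + 1/32 = 1/8

S and T are independent iff P(S=i,T=j) = P(S=i)·P(T=j) for every cell.
  P(S=0)·P(T=0) = 1/8 × 7/8 = 7/64 = P(S=0,T=0) ✓
  P(S=0)·P(T=1) = 1/8 × 1/8 = 1/64 = P(S=0,T=1) ✓
  P(S=1)·P(T=0) = 5/8 × 7/8 = 35/64 = P(S=1,T=0) ✓
  P(S=1)·P(T=1) = 5/8 × 1/8 = 5/64 = P(S=1,T=1) ✓
  P(S=2)·P(T=0) = 1/4 × 7/8 = 7/32 = P(S=2,T=0) ✓
  P(S=2)·P(T=1) = 1/4 × 1/8 = 1/32 = P(S=2,T=1) ✓

Yes, S and T are independent: every cell factors, so I(S;T) = 0 bits.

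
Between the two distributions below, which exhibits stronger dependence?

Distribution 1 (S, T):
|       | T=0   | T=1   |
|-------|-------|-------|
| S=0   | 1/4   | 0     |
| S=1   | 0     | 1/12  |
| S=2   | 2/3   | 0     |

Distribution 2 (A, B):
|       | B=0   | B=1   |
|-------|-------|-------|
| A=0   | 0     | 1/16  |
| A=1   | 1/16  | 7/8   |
Distribution 1 (S, T):
Marginal P(S) (row sums):
  P(S=0) = 1/4 + 0 = 1/4
  P(S=1) = 0 + 1/12 = 1/12
  P(S=2) = 2/3 + 0 = 2/3
Marginal P(T) (column sums):
  P(T=0) = 1/4 + 0 + 2/3 = 11/12
  P(T=1) = 0 + 1/12 + 0 = 1/12

H(S) = -[(1/4)·log₂(1/4) + (1/12)·log₂(1/12) + (2/3)·log₂(2/3)]
  = 0.5000 + 0.2987 + 0.3900
  = 1.1887 bits
H(T) = -[(11/12)·log₂(11/12) + (1/12)·log₂(1/12)]
  = 0.1151 + 0.2987
  = 0.4138 bits
H(S,T) = -[(1/4)·log₂(1/4) + (1/12)·log₂(1/12) + (2/3)·log₂(2/3)]
  = 0.5000 + 0.2987 + 0.3900
  = 1.1887 bits

I(S;T) = H(S) + H(T) - H(S,T)
  = 1.1887 + 0.4138 - 1.1887
  = 0.4138 bits

Distribution 2 (A, B):
Marginal P(A) (row sums):
  P(A=0) = 0 + 1/16 = 1/16
  P(A=1) = 1/16 + 7/8 = 15/16
Marginal P(B) (column sums):
  P(B=0) = 0 + 1/16 = 1/16
  P(B=1) = 1/16 + 7/8 = 15/16

H(A) = -[(1/16)·log₂(1/16) + (15/16)·log₂(15/16)]
  = 0.2500 + 0.0873
  = 0.3373 bits
H(B) = -[(1/16)·log₂(1/16) + (15/16)·log₂(15/16)]
  = 0.2500 + 0.0873
  = 0.3373 bits
H(A,B) = -[(1/16)·log₂(1/16) + (1/16)·log₂(1/16) + (7/8)·log₂(7/8)]
  = 0.2500 + 0.2500 + 0.1686
  = 0.6686 bits

I(A;B) = H(A) + H(B) - H(A,B)
  = 0.3373 + 0.3373 - 0.6686
  = 0.0060 bits

I(S;T) = 0.4138 bits > I(A;B) = 0.0060 bits, so (S, T) has the higher mutual information (stronger dependence).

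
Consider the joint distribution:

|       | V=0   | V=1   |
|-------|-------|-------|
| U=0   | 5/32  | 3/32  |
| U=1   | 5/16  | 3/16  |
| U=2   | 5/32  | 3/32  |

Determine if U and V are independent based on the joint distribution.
Marginal P(U) (row sums):
  P(U=0) = 5/32 + 3/32 = 1/4
  P(U=1) = 5/16 + 3/16 = 1/2
  P(U=2) = 5/32 + 3/32 = 1/4
Marginal P(V) (column sums):
  P(V=0) = 5/32 + 5/16 + 5/32 = 5/8
  P(V=1) = 3/32 + 3/16 + 3/32 = 3/8

U and V are independent iff P(U=i,V=j) = P(U=i)·P(V=j) for every cell.
  P(U=0)·P(V=0) = 1/4 × 5/8 = 5/32 = P(U=0,V=0) ✓
  P(U=0)·P(V=1) = 1/4 × 3/8 = 3/32 = P(U=0,V=1) ✓
  P(U=1)·P(V=0) = 1/2 × 5/8 = 5/16 = P(U=1,V=0) ✓
  P(U=1)·P(V=1) = 1/2 × 3/8 = 3/16 = P(U=1,V=1) ✓
  P(U=2)·P(V=0) = 1/4 × 5/8 = 5/32 = P(U=2,V=0) ✓
  P(U=2)·P(V=1) = 1/4 × 3/8 = 3/32 = P(U=2,V=1) ✓

Yes, U and V are independent: every cell factors, so I(U;V) = 0 bits.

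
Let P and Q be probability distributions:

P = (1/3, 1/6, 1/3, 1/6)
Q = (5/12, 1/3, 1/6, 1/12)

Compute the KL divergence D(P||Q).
D(P||Q) = Σ P(i) log₂(P(i)/Q(i))
  i=0: (1/3) × log₂((1/3)/(5/12)) = (1/3) × log₂(4/5) = -0.1073
  i=1: (1/6) × log₂((1/6)/(1/3)) = (1/6) × log₂(1/2) = -0.1667
  i=2: (1/3) × log₂((1/3)/(1/6)) = (1/3) × log₂(2) = 0.3333
  i=3: (1/6) × log₂((1/6)/(1/12)) = (1/6) × log₂(2) = 0.1667
D(P||Q) = -0.1073 - 0.1667 + 0.3333 + 0.1667
  = 0.2260 bits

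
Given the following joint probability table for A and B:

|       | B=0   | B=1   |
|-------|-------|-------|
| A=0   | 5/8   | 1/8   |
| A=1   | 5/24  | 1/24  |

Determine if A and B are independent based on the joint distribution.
Marginal P(A) (row sums):
  P(A=0) = 5/8 + 1/8 = 3/4
  P(A=1) = 5/24 + 1/24 = 1/4
Marginal P(B) (column sums):
  P(B=0) = 5/8 + 5/24 = 5/6
  P(B=1) = 1/8 + 1/24 = 1/6

A and B are independent iff P(A=i,B=j) = P(A=i)·P(B=j) for every cell.
  P(A=0)·P(B=0) = 3/4 × 5/6 = 5/8 = P(A=0,B=0) ✓
  P(A=0)·P(B=1) = 3/4 × 1/6 = 1/8 = P(A=0,B=1) ✓
  P(A=1)·P(B=0) = 1/4 × 5/6 = 5/24 = P(A=1,B=0) ✓
  P(A=1)·P(B=1) = 1/4 × 1/6 = 1/24 = P(A=1,B=1) ✓

Yes, A and B are independent: every cell factors, so I(A;B) = 0 bits.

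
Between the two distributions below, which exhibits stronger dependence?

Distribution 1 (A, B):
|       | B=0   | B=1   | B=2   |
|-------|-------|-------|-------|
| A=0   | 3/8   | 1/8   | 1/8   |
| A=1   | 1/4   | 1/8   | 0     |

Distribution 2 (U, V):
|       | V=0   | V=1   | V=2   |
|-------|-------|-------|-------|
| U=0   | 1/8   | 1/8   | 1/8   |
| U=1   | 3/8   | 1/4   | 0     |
Distribution 1 (A, B):
Marginal P(A) (row sums):
  P(A=0) = 3/8 + 1/8 + 1/8 = 5/8
  P(A=1) = 1/4 + 1/8 + 0 = 3/8
Marginal P(B) (column sums):
  P(B=0) = 3/8 + 1/4 = 5/8
  P(B=1) = 1/8 + 1/8 = 1/4
  P(B=2) = 1/8 + 0 = 1/8

H(A) = -[(5/8)·log₂(5/8) + (3/8)·log₂(3/8)]
  = 0.4238 + 0.5306
  = 0.9544 bits
H(B) = -[(5/8)·log₂(5/8) + (1/4)·log₂(1/4) + (1/8)·log₂(1/8)]
  = 0.4238 + 0.5000 + 0.3750
  = 1.2988 bits
H(A,B) = -[(3/8)·log₂(3/8) + (1/8)·log₂(1/8) + (1/8)·log₂(1/8) + (1/4)·log₂(1/4) + (1/8)·log₂(1/8)]
  = 0.5306 + 0.3750 + 0.3750 + 0.5000 + 0.3750
  = 2.1556 bits

I(A;B) = H(A) + H(B) - H(A,B)
  = 0.9544 + 1.2988 - 2.1556
  = 0.0976 bits

Distribution 2 (U, V):
Marginal P(U) (row sums):
  P(U=0) = 1/8 + 1/8 + 1/8 = 3/8
  P(U=1) = 3/8 + 1/4 + 0 = 5/8
Marginal P(V) (column sums):
  P(V=0) = 1/8 + 3/8 = 1/2
  P(V=1) = 1/8 + 1/4 = 3/8
  P(V=2) = 1/8 + 0 = 1/8

H(U) = -[(3/8)·log₂(3/8) + (5/8)·log₂(5/8)]
  = 0.5306 + 0.4238
  = 0.9544 bits
H(V) = -[(1/2)·log₂(1/2) + (3/8)·log₂(3/8) + (1/8)·log₂(1/8)]
  = 0.5000 + 0.5306 + 0.3750
  = 1.4056 bits
H(U,V) = -[(1/8)·log₂(1/8) + (1/8)·log₂(1/8) + (1/8)·log₂(1/8) + (3/8)·log₂(3/8) + (1/4)·log₂(1/4)]
  = 0.3750 + 0.3750 + 0.3750 + 0.5306 + 0.5000
  = 2.1556 bits

I(U;V) = H(U) + H(V) - H(U,V)
  = 0.9544 + 1.4056 - 2.1556
  = 0.2044 bits

I(U;V) = 0.2044 bits > I(A;B) = 0.0976 bits, so (U, V) has the higher mutual information (stronger dependence).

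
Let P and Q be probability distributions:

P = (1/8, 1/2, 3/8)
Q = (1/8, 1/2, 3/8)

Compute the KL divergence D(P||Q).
D(P||Q) = Σ P(i) log₂(P(i)/Q(i))
  i=0: (1/8) × log₂((1/8)/(1/8)) = (1/8) × log₂(1) = 0.0000
  i=1: (1/2) × log₂((1/2)/(1/2)) = (1/2) × log₂(1) = 0.0000
  i=2: (3/8) × log₂((3/8)/(3/8)) = (3/8) × log₂(1) = 0.0000
D(P||Q) = 0.0000 + 0.0000 + 0.0000
  = 0.0000 bits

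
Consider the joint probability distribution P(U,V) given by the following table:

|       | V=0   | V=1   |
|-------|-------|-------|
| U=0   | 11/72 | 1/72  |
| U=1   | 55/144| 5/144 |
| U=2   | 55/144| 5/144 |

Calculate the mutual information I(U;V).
Marginal P(U) (row sums):
  P(U=0) = 11/72 + 1/72 = 1/6
  P(U=1) = 55/144 + 5/144 = 5/12
  P(U=2) = 55/144 + 5/144 = 5/12
Marginal P(V) (column sums):
  P(V=0) = 11/72 + 55/144 + 55/144 = 11/12
  P(V=1) = 1/72 + 5/144 + 5/144 = 1/12

H(U) = -[(1/6)·log₂(1/6) + (5/12)·log₂(5/12) + (5/12)·log₂(5/12)]
  = 0.4308 + 0.5263 + 0.5263
  = 1.4834 bits
H(V) = -[(11/12)·log₂(11/12) + (1/12)·log₂(1/12)]
  = 0.1151 + 0.2987
  = 0.4138 bits
H(U,V) = -[(11/72)·log₂(11/72) + (1/72)·log₂(1/72) + (55/144)·log₂(55/144) + (5/144)·log₂(5/144) + (55/144)·log₂(55/144) + (5/144)·log₂(5/144)]
  = 0.4141 + 0.0857 + 0.5304 + 0.1683 + 0.5304 + 0.1683
  = 1.8972 bits

I(U;V) = H(U) + H(V) - H(U,V)
  = 1.4834 + 0.4138 - 1.8972
  = 0.0000 bits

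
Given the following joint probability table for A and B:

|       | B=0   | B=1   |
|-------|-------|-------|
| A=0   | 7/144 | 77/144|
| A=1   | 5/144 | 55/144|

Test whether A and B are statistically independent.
Marginal P(A) (row sums):
  P(A=0) = 7/144 + 77/144 = 7/12
  P(A=1) = 5/144 + 55/144 = 5/12
Marginal P(B) (column sums):
  P(B=0) = 7/144 + 5/144 = 1/12
  P(B=1) = 77/144 + 55/144 = 11/12

A and B are independent iff P(A=i,B=j) = P(A=i)·P(B=j) for every cell.
  P(A=0)·P(B=0) = 7/12 × 1/12 = 7/144 = P(A=0,B=0) ✓
  P(A=0)·P(B=1) = 7/12 × 11/12 = 77/144 = P(A=0,B=1) ✓
  P(A=1)·P(B=0) = 5/12 × 1/12 = 5/144 = P(A=1,B=0) ✓
  P(A=1)·P(B=1) = 5/12 × 11/12 = 55/144 = P(A=1,B=1) ✓

Yes, A and B are independent: every cell factors, so I(A;B) = 0 bits.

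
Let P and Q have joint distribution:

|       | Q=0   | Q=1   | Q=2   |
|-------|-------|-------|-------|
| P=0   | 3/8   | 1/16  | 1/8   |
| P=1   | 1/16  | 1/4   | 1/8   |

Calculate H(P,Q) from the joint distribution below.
H(P,Q) = -Σ P(P,Q) log₂ P(P,Q), summed over the non-zero cells:
H(P,Q) = -[(3/8)·log₂(3/8) + (1/16)·log₂(1/16) + (1/8)·log₂(1/8) + (1/16)·log₂(1/16) + (1/4)·log₂(1/4) + (1/8)·log₂(1/8)]
  = 0.5306 + 0.2500 + 0.3750 + 0.2500 + 0.5000 + 0.3750
  = 2.2806 bits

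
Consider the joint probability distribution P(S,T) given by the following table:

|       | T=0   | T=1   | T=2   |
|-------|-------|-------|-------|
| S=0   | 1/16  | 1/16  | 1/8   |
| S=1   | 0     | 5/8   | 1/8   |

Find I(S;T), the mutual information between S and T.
Marginal P(S) (row sums):
  P(S=0) = 1/16 + 1/16 + 1/8 = 1/4
  P(S=1) = 0 + 5/8 + 1/8 = 3/4
Marginal P(T) (column sums):
  P(T=0) = 1/16 + 0 = 1/16
  P(T=1) = 1/16 + 5/8 = 11/16
  P(T=2) = 1/8 + 1/8 = 1/4

H(S) = -[(1/4)·log₂(1/4) + (3/4)·log₂(3/4)]
  = 0.5000 + 0.3113
  = 0.8113 bits
H(T) = -[(1/16)·log₂(1/16) + (11/16)·log₂(11/16) + (1/4)·log₂(1/4)]
  = 0.2500 + 0.3716 + 0.5000
  = 1.1216 bits
H(S,T) = -[(1/16)·log₂(1/16) + (1/16)·log₂(1/16) + (1/8)·log₂(1/8) + (5/8)·log₂(5/8) + (1/8)·log₂(1/8)]
  = 0.2500 + 0.2500 + 0.3750 + 0.4238 + 0.3750
  = 1.6738 bits

I(S;T) = H(S) + H(T) - H(S,T)
  = 0.8113 + 1.1216 - 1.6738
  = 0.2591 bits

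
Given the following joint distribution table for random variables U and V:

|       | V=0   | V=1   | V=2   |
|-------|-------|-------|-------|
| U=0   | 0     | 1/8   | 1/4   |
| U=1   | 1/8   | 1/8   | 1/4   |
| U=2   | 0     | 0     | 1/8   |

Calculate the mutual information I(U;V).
Marginal P(U) (row sums):
  P(U=0) = 0 + 1/8 + 1/4 = 3/8
  P(U=1) = 1/8 + 1/8 + 1/4 = 1/2
  P(U=2) = 0 + 0 + 1/8 = 1/8
Marginal P(V) (column sums):
  P(V=0) = 0 + 1/8 + 0 = 1/8
  P(V=1) = 1/8 + 1/8 + 0 = 1/4
  P(V=2) = 1/4 + 1/4 + 1/8 = 5/8

H(U) = -[(3/8)·log₂(3/8) + (1/2)·log₂(1/2) + (1/8)·log₂(1/8)]
  = 0.5306 + 0.5000 + 0.3750
  = 1.4056 bits
H(V) = -[(1/8)·log₂(1/8) + (1/4)·log₂(1/4) + (5/8)·log₂(5/8)]
  = 0.3750 + 0.5000 + 0.4238
  = 1.2988 bits
H(U,V) = -[(1/8)·log₂(1/8) + (1/4)·log₂(1/4) + (1/8)·log₂(1/8) + (1/8)·log₂(1/8) + (1/4)·log₂(1/4) + (1/8)·log₂(1/8)]
  = 0.3750 + 0.5000 + 0.3750 + 0.3750 + 0.5000 + 0.3750
  = 2.5000 bits

I(U;V) = H(U) + H(V) - H(U,V)
  = 1.4056 + 1.2988 - 2.5000
  = 0.2044 bits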